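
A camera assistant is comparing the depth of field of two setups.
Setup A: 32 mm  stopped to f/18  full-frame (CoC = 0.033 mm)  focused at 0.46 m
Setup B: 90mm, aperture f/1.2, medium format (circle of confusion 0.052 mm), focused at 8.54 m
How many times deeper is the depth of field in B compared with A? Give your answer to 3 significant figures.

Setup A: H = 32²/(18×0.033) + 32 ≈ 1755.9 mm; DoF = Df − Dn = 611.92 − 368.51 ≈ 243.41 mm.
Setup B: H = 90²/(1.2×0.052) + 90 ≈ 129897.7 mm; DoF = Df − Dn = 9134.6 − 8018.1 ≈ 1116.5 mm.
Ratio = 1116.5 / 243.41 ≈ 4.59.

4.59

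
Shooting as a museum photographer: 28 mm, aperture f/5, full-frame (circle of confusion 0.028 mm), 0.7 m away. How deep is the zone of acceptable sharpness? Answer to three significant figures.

Hyperfocal distance H = f²/(N·c) + f = 28²/(5 × 0.028) + 28 = 784/0.14 + 28 ≈ 5628.0 mm ≈ 5.628 m.
Near limit Dn = s·(H − f)/(H + s − 2f) = 700 × (5628.0 − 28) / (5628.0 + 700 − 2 × 28) = 700 × 5600.0 / 6272.0 ≈ 625.00 mm.
Far limit Df = s·(H − f)/(H − s) = 700 × (5628.0 − 28) / (5628.0 − 700) = 700 × 5600.0 / 4928.0 ≈ 795.45 mm.
Depth of field = Df − Dn = 795.45 − 625.00 ≈ 170.45 mm.

170 mm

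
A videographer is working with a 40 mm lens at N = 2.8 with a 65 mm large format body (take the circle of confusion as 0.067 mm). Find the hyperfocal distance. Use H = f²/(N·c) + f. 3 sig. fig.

8.57 m

Hyperfocal distance H = f²/(N·c) + f = 40²/(2.8 × 0.067) + 40 = 1600/0.1876 + 40 ≈ 8568.8 mm ≈ 8.57 m.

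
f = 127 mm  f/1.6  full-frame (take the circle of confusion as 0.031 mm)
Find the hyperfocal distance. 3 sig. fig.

325 m

Hyperfocal distance H = f²/(N·c) + f = 127²/(1.6 × 0.031) + 127 = 16129/0.0496 + 127 ≈ 325308.5 mm ≈ 325 m.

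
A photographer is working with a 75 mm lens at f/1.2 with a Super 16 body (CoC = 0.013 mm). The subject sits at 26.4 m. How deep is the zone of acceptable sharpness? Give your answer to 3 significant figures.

3.88 m

Hyperfocal distance H = f²/(N·c) + f = 75²/(1.2 × 0.013) + 75 = 5625/0.0156 + 75 ≈ 360651.9 mm ≈ 360.7 m.
Near limit Dn = s·(H − f)/(H + s − 2f) = 26400 × (360651.9 − 75) / (360651.9 + 26400 − 2 × 75) = 26400 × 360576.9 / 386901.9 ≈ 24603.7 mm.
Far limit Df = s·(H − f)/(H − s) = 26400 × (360651.9 − 75) / (360651.9 − 26400) = 26400 × 360576.9 / 334251.9 ≈ 28479.2 mm.
Depth of field = Df − Dn = 28479.2 − 24603.7 ≈ 3875.5 mm ≈ 3.88 m.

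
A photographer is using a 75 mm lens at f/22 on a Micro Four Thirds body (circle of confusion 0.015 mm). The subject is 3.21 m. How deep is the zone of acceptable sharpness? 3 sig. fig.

1.22 m

Hyperfocal distance H = f²/(N·c) + f = 75²/(22 × 0.015) + 75 = 5625/0.33 + 75 ≈ 17120.5 mm ≈ 17.12 m.
Near limit Dn = s·(H − f)/(H + s − 2f) = 3210 × (17120.5 − 75) / (17120.5 + 3210 − 2 × 75) = 3210 × 17045.5 / 20180.5 ≈ 2711.3 mm.
Far limit Df = s·(H − f)/(H − s) = 3210 × (17120.5 − 75) / (17120.5 − 3210) = 3210 × 17045.5 / 13910.5 ≈ 3933.4 mm.
Depth of field = Df − Dn = 3933.4 − 2711.3 ≈ 1222.1 mm ≈ 1.22 m.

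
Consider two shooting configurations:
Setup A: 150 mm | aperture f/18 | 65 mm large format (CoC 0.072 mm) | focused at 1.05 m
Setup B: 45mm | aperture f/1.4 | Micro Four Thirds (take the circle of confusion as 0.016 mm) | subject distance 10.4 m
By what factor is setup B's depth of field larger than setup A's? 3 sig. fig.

22.1

Setup A: H = 150²/(18×0.072) + 150 ≈ 17511.1 mm; DoF = Df − Dn = 1107.41 − 998.25 ≈ 109.16 mm.
Setup B: H = 45²/(1.4×0.016) + 45 ≈ 90446.8 mm; DoF = Df − Dn = 11745.4 − 9331.2 ≈ 2414.2 mm.
Ratio = 2414.2 / 109.16 ≈ 22.1.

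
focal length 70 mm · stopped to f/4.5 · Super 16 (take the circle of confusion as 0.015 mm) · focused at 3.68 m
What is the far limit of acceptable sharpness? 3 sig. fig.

Hyperfocal distance H = f²/(N·c) + f = 70²/(4.5 × 0.015) + 70 = 4900/0.0675 + 70 ≈ 72662.6 mm ≈ 72.66 m.
Far limit Df = s·(H − f)/(H − s) = 3680 × (72662.6 − 70) / (72662.6 − 3680) = 3680 × 72592.6 / 68982.6 ≈ 3872.6 mm ≈ 3.87 m.

3.87 m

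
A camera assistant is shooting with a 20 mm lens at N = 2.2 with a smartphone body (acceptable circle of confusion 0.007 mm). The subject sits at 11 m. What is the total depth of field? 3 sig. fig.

Hyperfocal distance H = f²/(N·c) + f = 20²/(2.2 × 0.007) + 20 = 400/0.0154 + 20 ≈ 25994.0 mm ≈ 25.99 m.
Near limit Dn = s·(H − f)/(H + s − 2f) = 11000 × (25994.0 − 20) / (25994.0 + 11000 − 2 × 20) = 11000 × 25974.0 / 36954.0 ≈ 7732 mm.
Far limit Df = s·(H − f)/(H − s) = 11000 × (25994.0 − 20) / (25994.0 − 11000) = 11000 × 25974.0 / 14994.0 ≈ 19055 mm.
Depth of field = Df − Dn = 19055 − 7732 ≈ 11323 mm ≈ 11.3 m.

11.3 m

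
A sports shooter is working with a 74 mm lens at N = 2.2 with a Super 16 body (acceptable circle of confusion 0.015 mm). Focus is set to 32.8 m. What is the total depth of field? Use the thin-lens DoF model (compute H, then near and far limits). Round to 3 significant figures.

Hyperfocal distance H = f²/(N·c) + f = 74²/(2.2 × 0.015) + 74 = 5476/0.033 + 74 ≈ 166013.4 mm ≈ 166.0 m.
Near limit Dn = s·(H − f)/(H + s − 2f) = 32800 × (166013.4 − 74) / (166013.4 + 32800 − 2 × 74) = 32800 × 165939.4 / 198665.4 ≈ 27397 mm.
Far limit Df = s·(H − f)/(H − s) = 32800 × (166013.4 − 74) / (166013.4 − 32800) = 32800 × 165939.4 / 133213.4 ≈ 40858 mm.
Depth of field = Df − Dn = 40858 − 27397 ≈ 13461 mm ≈ 13.5 m.

13.5 m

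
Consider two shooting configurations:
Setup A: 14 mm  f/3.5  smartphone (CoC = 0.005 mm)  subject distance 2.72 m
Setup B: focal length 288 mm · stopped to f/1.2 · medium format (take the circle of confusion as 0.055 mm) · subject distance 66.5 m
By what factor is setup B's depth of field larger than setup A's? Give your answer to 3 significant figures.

Setup A: H = 14²/(3.5×0.005) + 14 ≈ 11214.0 mm; DoF = Df − Dn = 3586.5 − 2190.7 ≈ 1395.8 mm.
Setup B: H = 288²/(1.2×0.055) + 288 ≈ 1257015.3 mm; DoF = Df − Dn = 70198.5 − 63171.7 ≈ 7026.8 mm.
Ratio = 7026.8 / 1395.8 ≈ 5.03.

5.03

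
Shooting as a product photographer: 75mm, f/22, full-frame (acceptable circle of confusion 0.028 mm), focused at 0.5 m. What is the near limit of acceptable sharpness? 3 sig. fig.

478 mm

Hyperfocal distance H = f²/(N·c) + f = 75²/(22 × 0.028) + 75 = 5625/0.616 + 75 ≈ 9206.5 mm ≈ 9.206 m.
Near limit Dn = s·(H − f)/(H + s − 2f) = 500 × (9206.5 − 75) / (9206.5 + 500 − 2 × 75) = 500 × 9131.5 / 9556.5 ≈ 477.76 mm.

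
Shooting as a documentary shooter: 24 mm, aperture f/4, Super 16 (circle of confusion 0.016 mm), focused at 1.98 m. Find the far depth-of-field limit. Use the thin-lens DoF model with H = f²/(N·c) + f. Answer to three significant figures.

2.53 m

Hyperfocal distance H = f²/(N·c) + f = 24²/(4 × 0.016) + 24 = 576/0.064 + 24 ≈ 9024.0 mm ≈ 9.024 m.
Far limit Df = s·(H − f)/(H − s) = 1980 × (9024.0 − 24) / (9024.0 − 1980) = 1980 × 9000.0 / 7044.0 ≈ 2529.8 mm ≈ 2.53 m.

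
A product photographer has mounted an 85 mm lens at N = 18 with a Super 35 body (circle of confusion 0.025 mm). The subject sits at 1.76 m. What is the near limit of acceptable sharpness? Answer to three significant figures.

1.59 m

Hyperfocal distance H = f²/(N·c) + f = 85²/(18 × 0.025) + 85 = 7225/0.45 + 85 ≈ 16140.6 mm ≈ 16.14 m.
Near limit Dn = s·(H − f)/(H + s − 2f) = 1760 × (16140.6 − 85) / (16140.6 + 1760 − 2 × 85) = 1760 × 16055.6 / 17730.6 ≈ 1593.7 mm ≈ 1.59 m.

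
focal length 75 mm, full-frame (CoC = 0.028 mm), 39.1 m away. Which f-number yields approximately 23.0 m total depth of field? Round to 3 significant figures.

Write h = H − f = f²/(N·c). The thin-lens limits are Dn = s·h/(h + (s−f)) and Df = s·h/(h − (s−f)), so DoF = Df − Dn = 2·s·(s−f)·h / (h² − (s−f)²).
That is a quadratic in h: DoF·h² − 2·s·(s−f)·h − DoF·(s−f)² = 0 ⇒ h = (s−f)·(s + √(s² + DoF²)) / DoF = 39025 × (39100 + √(39100² + 23000²)) / 23000 = 39025 × (39100 + 45363.1) / 23000 ≈ 143312 mm.
Then N = f²/(c·h) = 75² / (0.028 × 143312) = 5625 / 4012.7 ≈ 1.40.

f/1.40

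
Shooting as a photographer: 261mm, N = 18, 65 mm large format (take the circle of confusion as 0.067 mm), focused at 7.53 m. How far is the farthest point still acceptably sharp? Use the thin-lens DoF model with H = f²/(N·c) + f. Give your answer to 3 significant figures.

8.64 m

Hyperfocal distance H = f²/(N·c) + f = 261²/(18 × 0.067) + 261 = 68121/1.206 + 261 ≈ 56746.1 mm ≈ 56.75 m.
Far limit Df = s·(H − f)/(H − s) = 7530 × (56746.1 − 261) / (56746.1 − 7530) = 7530 × 56485.1 / 49216.1 ≈ 8642.1 mm ≈ 8.64 m.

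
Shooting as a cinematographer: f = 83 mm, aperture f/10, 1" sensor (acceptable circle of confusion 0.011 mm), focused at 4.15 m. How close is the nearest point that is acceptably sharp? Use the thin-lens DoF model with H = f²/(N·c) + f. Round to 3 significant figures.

Hyperfocal distance H = f²/(N·c) + f = 83²/(10 × 0.011) + 83 = 6889/0.11 + 83 ≈ 62710.3 mm ≈ 62.71 m.
Near limit Dn = s·(H − f)/(H + s − 2f) = 4150 × (62710.3 − 83) / (62710.3 + 4150 − 2 × 83) = 4150 × 62627.3 / 66694.3 ≈ 3896.9 mm ≈ 3.90 m.

3.90 m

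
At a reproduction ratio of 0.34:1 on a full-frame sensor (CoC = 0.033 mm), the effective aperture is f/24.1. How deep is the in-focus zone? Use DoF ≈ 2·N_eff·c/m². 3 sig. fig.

13.8 mm

At magnification m, DoF ≈ 2·N_eff·c/m² = 2 × 24.1 × 0.033 / 0.34² = 1.591 / 0.1156 ≈ 13.8 mm.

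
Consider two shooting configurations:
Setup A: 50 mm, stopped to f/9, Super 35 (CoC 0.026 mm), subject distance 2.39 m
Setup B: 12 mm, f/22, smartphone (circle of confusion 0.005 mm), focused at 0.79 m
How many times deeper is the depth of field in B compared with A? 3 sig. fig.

Setup A: H = 50²/(9×0.026) + 50 ≈ 10733.8 mm; DoF = Df − Dn = 3060.3 − 1960.6 ≈ 1099.7 mm.
Setup B: H = 12²/(22×0.005) + 12 ≈ 1321.1 mm; DoF = Df − Dn = 1947.3 − 495.5 ≈ 1451.8 mm.
Ratio = 1451.8 / 1099.7 ≈ 1.32.

1.32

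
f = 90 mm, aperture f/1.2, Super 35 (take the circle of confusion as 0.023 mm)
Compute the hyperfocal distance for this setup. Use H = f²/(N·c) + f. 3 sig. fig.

294 m

Hyperfocal distance H = f²/(N·c) + f = 90²/(1.2 × 0.023) + 90 = 8100/0.0276 + 90 ≈ 293568.3 mm ≈ 294 m.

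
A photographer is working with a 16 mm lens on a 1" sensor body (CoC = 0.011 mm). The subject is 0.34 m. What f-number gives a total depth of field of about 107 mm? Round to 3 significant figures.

f/11

Write h = H − f = f²/(N·c). The thin-lens limits are Dn = s·h/(h + (s−f)) and Df = s·h/(h − (s−f)), so DoF = Df − Dn = 2·s·(s−f)·h / (h² − (s−f)²).
That is a quadratic in h: DoF·h² − 2·s·(s−f)·h − DoF·(s−f)² = 0 ⇒ h = (s−f)·(s + √(s² + DoF²)) / DoF = 324 × (340 + √(340² + 107²)) / 107 = 324 × (340 + 356.439) / 107 ≈ 2108.8 mm.
Then N = f²/(c·h) = 16² / (0.011 × 2108.8) = 256 / 23.197 ≈ 11.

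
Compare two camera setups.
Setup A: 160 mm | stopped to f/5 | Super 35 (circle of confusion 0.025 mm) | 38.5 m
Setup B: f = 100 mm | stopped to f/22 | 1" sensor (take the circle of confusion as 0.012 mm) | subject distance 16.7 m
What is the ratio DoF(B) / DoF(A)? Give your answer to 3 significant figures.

Setup A: H = 160²/(5×0.025) + 160 ≈ 204960.0 mm; DoF = Df − Dn = 47368 − 32429 ≈ 14939 mm.
Setup B: H = 100²/(22×0.012) + 100 ≈ 37978.8 mm; DoF = Df − Dn = 29728 − 11611 ≈ 18117 mm.
Ratio = 18117 / 14939 ≈ 1.21.

1.21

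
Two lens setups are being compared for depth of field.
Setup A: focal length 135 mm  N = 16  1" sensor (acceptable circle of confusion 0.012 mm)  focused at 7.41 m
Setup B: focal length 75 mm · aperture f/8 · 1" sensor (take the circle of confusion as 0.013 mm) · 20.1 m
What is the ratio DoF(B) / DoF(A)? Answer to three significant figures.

15.1

Setup A: H = 135²/(16×0.012) + 135 ≈ 95056.9 mm; DoF = Df − Dn = 8025.1 − 6882.5 ≈ 1142.6 mm.
Setup B: H = 75²/(8×0.013) + 75 ≈ 54161.5 mm; DoF = Df − Dn = 31917 − 14669 ≈ 17248 mm.
Ratio = 17248 / 1142.6 ≈ 15.1.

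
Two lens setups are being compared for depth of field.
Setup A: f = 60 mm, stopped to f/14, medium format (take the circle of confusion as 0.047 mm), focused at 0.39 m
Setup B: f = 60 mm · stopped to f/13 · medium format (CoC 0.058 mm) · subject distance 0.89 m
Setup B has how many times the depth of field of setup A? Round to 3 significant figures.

6.76

Setup A: H = 60²/(14×0.047) + 60 ≈ 5531.1 mm; DoF = Df − Dn = 415.033 − 367.815 ≈ 47.218 mm.
Setup B: H = 60²/(13×0.058) + 60 ≈ 4834.5 mm; DoF = Df − Dn = 1077.27 − 758.20 ≈ 319.07 mm.
Ratio = 319.07 / 47.218 ≈ 6.76.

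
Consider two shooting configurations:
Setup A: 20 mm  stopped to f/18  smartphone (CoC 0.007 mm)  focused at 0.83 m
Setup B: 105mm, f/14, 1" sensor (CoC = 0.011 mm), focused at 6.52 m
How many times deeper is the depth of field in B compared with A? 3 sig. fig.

2.60

Setup A: H = 20²/(18×0.007) + 20 ≈ 3194.6 mm; DoF = Df − Dn = 1114.32 − 661.28 ≈ 453.04 mm.
Setup B: H = 105²/(14×0.011) + 105 ≈ 71695.9 mm; DoF = Df − Dn = 7161.7 − 5983.8 ≈ 1177.9 mm.
Ratio = 1177.9 / 453.04 ≈ 2.60.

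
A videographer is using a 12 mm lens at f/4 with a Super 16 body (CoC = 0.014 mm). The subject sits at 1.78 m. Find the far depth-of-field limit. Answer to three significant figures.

Hyperfocal distance H = f²/(N·c) + f = 12²/(4 × 0.014) + 12 = 144/0.056 + 12 ≈ 2583.4 mm ≈ 2.583 m.
Far limit Df = s·(H − f)/(H − s) = 1780 × (2583.4 − 12) / (2583.4 − 1780) = 1780 × 2571.4 / 803.4 ≈ 5697.0 mm ≈ 5.70 m.

5.70 m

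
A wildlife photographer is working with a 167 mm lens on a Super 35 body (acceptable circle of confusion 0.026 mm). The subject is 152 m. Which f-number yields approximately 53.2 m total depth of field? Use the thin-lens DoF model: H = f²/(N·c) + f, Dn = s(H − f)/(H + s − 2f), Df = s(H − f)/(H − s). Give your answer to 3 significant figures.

Write h = H − f = f²/(N·c). The thin-lens limits are Dn = s·h/(h + (s−f)) and Df = s·h/(h − (s−f)), so DoF = Df − Dn = 2·s·(s−f)·h / (h² − (s−f)²).
That is a quadratic in h: DoF·h² − 2·s·(s−f)·h − DoF·(s−f)² = 0 ⇒ h = (s−f)·(s + √(s² + DoF²)) / DoF = 151833 × (152000 + √(152000² + 53200²)) / 53200 = 151833 × (152000 + 161041) / 53200 ≈ 893421 mm.
Then N = f²/(c·h) = 167² / (0.026 × 893421) = 27889 / 23229 ≈ 1.20.

f/1.20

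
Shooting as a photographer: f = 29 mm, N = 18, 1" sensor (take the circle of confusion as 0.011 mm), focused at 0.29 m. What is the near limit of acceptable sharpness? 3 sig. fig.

Hyperfocal distance H = f²/(N·c) + f = 29²/(18 × 0.011) + 29 = 841/0.198 + 29 ≈ 4276.5 mm ≈ 4.276 m.
Near limit Dn = s·(H − f)/(H + s − 2f) = 290 × (4276.5 − 29) / (4276.5 + 290 − 2 × 29) = 290 × 4247.5 / 4508.5 ≈ 273.21 mm.

273 mm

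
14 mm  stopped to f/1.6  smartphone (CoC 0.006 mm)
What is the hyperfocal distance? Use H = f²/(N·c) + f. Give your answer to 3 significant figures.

20.4 m

Hyperfocal distance H = f²/(N·c) + f = 14²/(1.6 × 0.006) + 14 = 196/0.0096 + 14 ≈ 20430.7 mm ≈ 20.4 m.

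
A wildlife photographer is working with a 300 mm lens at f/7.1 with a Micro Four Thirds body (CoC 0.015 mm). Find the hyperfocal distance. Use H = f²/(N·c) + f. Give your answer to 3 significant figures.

845 m

Hyperfocal distance H = f²/(N·c) + f = 300²/(7.1 × 0.015) + 300 = 90000/0.1065 + 300 ≈ 845370.4 mm ≈ 845 m.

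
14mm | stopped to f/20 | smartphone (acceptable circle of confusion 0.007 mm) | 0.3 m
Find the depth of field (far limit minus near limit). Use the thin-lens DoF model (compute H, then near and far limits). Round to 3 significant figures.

128 mm

Hyperfocal distance H = f²/(N·c) + f = 14²/(20 × 0.007) + 14 = 196/0.14 + 14 ≈ 1414.0 mm ≈ 1.414 m.
Near limit Dn = s·(H − f)/(H + s − 2f) = 300 × (1414.0 − 14) / (1414.0 + 300 − 2 × 14) = 300 × 1400.0 / 1686.0 ≈ 249.11 mm.
Far limit Df = s·(H − f)/(H − s) = 300 × (1414.0 − 14) / (1414.0 − 300) = 300 × 1400.0 / 1114.0 ≈ 377.02 mm.
Depth of field = Df − Dn = 377.02 − 249.11 ≈ 127.91 mm.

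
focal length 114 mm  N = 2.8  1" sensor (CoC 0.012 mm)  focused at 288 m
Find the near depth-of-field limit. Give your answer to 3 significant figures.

165 m

Hyperfocal distance H = f²/(N·c) + f = 114²/(2.8 × 0.012) + 114 = 12996/0.0336 + 114 ≈ 386899.7 mm ≈ 386.9 m.
Near limit Dn = s·(H − f)/(H + s − 2f) = 288000 × (386899.7 − 114) / (386899.7 + 288000 − 2 × 114) = 288000 × 386785.7 / 674671.7 ≈ 165109 mm ≈ 165 m.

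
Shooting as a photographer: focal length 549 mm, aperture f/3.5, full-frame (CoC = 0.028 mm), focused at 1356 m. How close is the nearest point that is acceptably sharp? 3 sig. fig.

941 m

Hyperfocal distance H = f²/(N·c) + f = 549²/(3.5 × 0.028) + 549 = 301401/0.098 + 549 ≈ 3076069.4 mm ≈ 3076 m.
Near limit Dn = s·(H − f)/(H + s − 2f) = 1356000 × (3076069.4 − 549) / (3076069.4 + 1356000 − 2 × 549) = 1356000 × 3075520.4 / 4430971.4 ≈ 941194 mm ≈ 941 m.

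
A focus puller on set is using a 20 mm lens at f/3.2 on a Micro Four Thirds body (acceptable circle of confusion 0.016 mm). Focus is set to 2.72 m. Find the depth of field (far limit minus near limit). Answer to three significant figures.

Hyperfocal distance H = f²/(N·c) + f = 20²/(3.2 × 0.016) + 20 = 400/0.0512 + 20 ≈ 7832.5 mm ≈ 7.832 m.
Near limit Dn = s·(H − f)/(H + s − 2f) = 2720 × (7832.5 − 20) / (7832.5 + 2720 − 2 × 20) = 2720 × 7812.5 / 10512.5 ≈ 2021.4 mm.
Far limit Df = s·(H − f)/(H − s) = 2720 × (7832.5 − 20) / (7832.5 − 2720) = 2720 × 7812.5 / 5112.5 ≈ 4156.5 mm.
Depth of field = Df − Dn = 4156.5 − 2021.4 ≈ 2135.1 mm ≈ 2.14 m.

2.14 m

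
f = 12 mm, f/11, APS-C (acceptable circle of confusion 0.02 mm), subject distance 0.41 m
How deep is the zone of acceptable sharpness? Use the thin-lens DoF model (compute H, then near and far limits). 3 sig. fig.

0.791 m

Hyperfocal distance H = f²/(N·c) + f = 12²/(11 × 0.02) + 12 = 144/0.22 + 12 ≈ 666.5 mm ≈ 0.667 m.
Near limit Dn = s·(H − f)/(H + s − 2f) = 410 × (666.5 − 12) / (666.5 + 410 − 2 × 12) = 410 × 654.5 / 1052.5 ≈ 254.97 mm.
Far limit Df = s·(H − f)/(H − s) = 410 × (666.5 − 12) / (666.5 − 410) = 410 × 654.5 / 256.5 ≈ 1046.07 mm.
Depth of field = Df − Dn = 1046.07 − 254.97 ≈ 791.10 mm ≈ 0.791 m.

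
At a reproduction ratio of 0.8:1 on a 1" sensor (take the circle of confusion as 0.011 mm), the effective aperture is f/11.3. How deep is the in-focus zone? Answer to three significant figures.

0.388 mm

At magnification m, DoF ≈ 2·N_eff·c/m² = 2 × 11.3 × 0.011 / 0.8² = 0.2486 / 0.64 ≈ 0.388 mm.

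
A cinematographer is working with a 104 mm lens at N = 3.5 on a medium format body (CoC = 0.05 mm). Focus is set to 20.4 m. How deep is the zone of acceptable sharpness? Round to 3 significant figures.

15.0 m

Hyperfocal distance H = f²/(N·c) + f = 104²/(3.5 × 0.05) + 104 = 10816/0.175 + 104 ≈ 61909.7 mm ≈ 61.91 m.
Near limit Dn = s·(H − f)/(H + s − 2f) = 20400 × (61909.7 − 104) / (61909.7 + 20400 − 2 × 104) = 20400 × 61805.7 / 82101.7 ≈ 15357 mm.
Far limit Df = s·(H − f)/(H − s) = 20400 × (61909.7 − 104) / (61909.7 − 20400) = 20400 × 61805.7 / 41509.7 ≈ 30374 mm.
Depth of field = Df − Dn = 30374 − 15357 ≈ 15017 mm ≈ 15.0 m.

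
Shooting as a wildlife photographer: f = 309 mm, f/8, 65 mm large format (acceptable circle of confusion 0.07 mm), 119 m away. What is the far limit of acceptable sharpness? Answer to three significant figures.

Hyperfocal distance H = f²/(N·c) + f = 309²/(8 × 0.07) + 309 = 95481/0.56 + 309 ≈ 170810.8 mm ≈ 170.8 m.
Far limit Df = s·(H − f)/(H − s) = 119000 × (170810.8 − 309) / (170810.8 − 119000) = 119000 × 170501.8 / 51810.8 ≈ 391612 mm ≈ 392 m.

392 m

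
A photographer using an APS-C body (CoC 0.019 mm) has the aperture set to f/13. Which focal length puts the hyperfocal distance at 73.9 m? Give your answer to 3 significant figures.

From H = f²/(N·c) + f, with f ≪ H: f ≈ √(H·N·c) = √(73900 × 13 × 0.019) = √18253 ≈ 135.1 mm.
The +f correction barely moves this — solving exactly, f² + N·c·f − N·c·H = 0 ⇒ f = (−N·c + √((N·c)² + 4·N·c·H))/2 = (−0.247 + √73013)/2 ≈ 134.98 mm, so f ≈ 135 mm.

135 mm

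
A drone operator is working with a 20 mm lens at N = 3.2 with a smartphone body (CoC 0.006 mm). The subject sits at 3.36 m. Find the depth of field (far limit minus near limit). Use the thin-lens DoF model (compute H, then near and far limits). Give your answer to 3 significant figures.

1.11 m

Hyperfocal distance H = f²/(N·c) + f = 20²/(3.2 × 0.006) + 20 = 400/0.0192 + 20 ≈ 20853.3 mm ≈ 20.85 m.
Near limit Dn = s·(H − f)/(H + s − 2f) = 3360 × (20853.3 − 20) / (20853.3 + 3360 − 2 × 20) = 3360 × 20833.3 / 24173.3 ≈ 2895.8 mm.
Far limit Df = s·(H − f)/(H − s) = 3360 × (20853.3 − 20) / (20853.3 − 3360) = 3360 × 20833.3 / 17493.3 ≈ 4001.5 mm.
Depth of field = Df − Dn = 4001.5 − 2895.8 ≈ 1105.7 mm ≈ 1.11 m.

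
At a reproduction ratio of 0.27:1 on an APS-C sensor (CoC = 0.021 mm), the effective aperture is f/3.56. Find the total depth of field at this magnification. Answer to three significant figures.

2.05 mm

At magnification m, DoF ≈ 2·N_eff·c/m² = 2 × 3.56 × 0.021 / 0.27² = 0.1495 / 0.0729 ≈ 2.05 mm.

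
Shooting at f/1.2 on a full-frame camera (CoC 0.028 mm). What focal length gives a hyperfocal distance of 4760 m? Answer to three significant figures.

400 mm

From H = f²/(N·c) + f, with f ≪ H: f ≈ √(H·N·c) = √(4760000 × 1.2 × 0.028) = √159936 ≈ 399.9 mm.
The +f correction barely moves this — solving exactly, f² + N·c·f − N·c·H = 0 ⇒ f = (−N·c + √((N·c)² + 4·N·c·H))/2 = (−0.0336 + √639744)/2 ≈ 399.90 mm, so f ≈ 400 mm.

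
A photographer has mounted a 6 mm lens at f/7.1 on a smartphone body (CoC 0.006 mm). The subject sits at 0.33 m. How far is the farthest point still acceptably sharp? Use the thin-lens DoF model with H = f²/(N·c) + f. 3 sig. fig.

Hyperfocal distance H = f²/(N·c) + f = 6²/(7.1 × 0.006) + 6 = 36/0.0426 + 6 ≈ 851.1 mm ≈ 0.851 m.
Far limit Df = s·(H − f)/(H − s) = 330 × (851.1 − 6) / (851.1 − 330) = 330 × 845.1 / 521.1 ≈ 535.19 mm ≈ 0.535 m.

0.535 m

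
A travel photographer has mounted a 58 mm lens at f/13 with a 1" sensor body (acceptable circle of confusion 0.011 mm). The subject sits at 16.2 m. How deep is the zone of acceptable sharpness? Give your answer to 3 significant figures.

Hyperfocal distance H = f²/(N·c) + f = 58²/(13 × 0.011) + 58 = 3364/0.143 + 58 ≈ 23582.5 mm ≈ 23.58 m.
Near limit Dn = s·(H − f)/(H + s − 2f) = 16200 × (23582.5 − 58) / (23582.5 + 16200 − 2 × 58) = 16200 × 23524.5 / 39666.5 ≈ 9608 mm.
Far limit Df = s·(H − f)/(H − s) = 16200 × (23582.5 − 58) / (23582.5 − 16200) = 16200 × 23524.5 / 7382.5 ≈ 51622 mm.
Depth of field = Df − Dn = 51622 − 9608 ≈ 42014 mm ≈ 42.0 m.

42.0 m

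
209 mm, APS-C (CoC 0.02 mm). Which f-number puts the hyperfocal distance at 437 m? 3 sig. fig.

Rearrange H = f²/(N·c) + f for N: N = f² / ((H − f)·c).
N = 209² / ((437000 − 209) × 0.02) = 43681 / 8736 ≈ 5.

f/5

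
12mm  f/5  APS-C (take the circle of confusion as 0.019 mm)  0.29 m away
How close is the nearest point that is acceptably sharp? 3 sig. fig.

245 mm

Hyperfocal distance H = f²/(N·c) + f = 12²/(5 × 0.019) + 12 = 144/0.095 + 12 ≈ 1527.8 mm ≈ 1.528 m.
Near limit Dn = s·(H − f)/(H + s − 2f) = 290 × (1527.8 − 12) / (1527.8 + 290 − 2 × 12) = 290 × 1515.8 / 1793.8 ≈ 245.06 mm.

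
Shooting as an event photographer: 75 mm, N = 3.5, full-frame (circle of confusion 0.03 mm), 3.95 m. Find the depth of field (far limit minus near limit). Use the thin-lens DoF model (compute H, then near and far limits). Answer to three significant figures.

Hyperfocal distance H = f²/(N·c) + f = 75²/(3.5 × 0.03) + 75 = 5625/0.105 + 75 ≈ 53646.4 mm ≈ 53.65 m.
Near limit Dn = s·(H − f)/(H + s − 2f) = 3950 × (53646.4 − 75) / (53646.4 + 3950 − 2 × 75) = 3950 × 53571.4 / 57446.4 ≈ 3683.56 mm.
Far limit Df = s·(H − f)/(H − s) = 3950 × (53646.4 − 75) / (53646.4 − 3950) = 3950 × 53571.4 / 49696.4 ≈ 4257.99 mm.
Depth of field = Df − Dn = 4257.99 − 3683.56 ≈ 574.43 mm ≈ 0.574 m.

0.574 m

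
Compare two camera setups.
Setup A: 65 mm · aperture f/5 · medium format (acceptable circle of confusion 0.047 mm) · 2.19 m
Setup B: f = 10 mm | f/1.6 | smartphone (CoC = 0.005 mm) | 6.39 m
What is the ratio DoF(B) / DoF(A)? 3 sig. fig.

Setup A: H = 65²/(5×0.047) + 65 ≈ 18043.7 mm; DoF = Df − Dn = 2483.54 − 1958.51 ≈ 525.03 mm.
Setup B: H = 10²/(1.6×0.005) + 10 ≈ 12510.0 mm; DoF = Df − Dn = 13051.5 − 4230.7 ≈ 8820.8 mm.
Ratio = 8820.8 / 525.03 ≈ 16.8.

16.8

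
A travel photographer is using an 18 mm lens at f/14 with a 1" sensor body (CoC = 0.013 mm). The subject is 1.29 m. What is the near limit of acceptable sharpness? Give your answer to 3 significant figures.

Hyperfocal distance H = f²/(N·c) + f = 18²/(14 × 0.013) + 18 = 324/0.182 + 18 ≈ 1798.2 mm ≈ 1.798 m.
Near limit Dn = s·(H − f)/(H + s − 2f) = 1290 × (1798.2 − 18) / (1798.2 + 1290 − 2 × 18) = 1290 × 1780.2 / 3052.2 ≈ 752.40 mm ≈ 0.752 m.

0.752 m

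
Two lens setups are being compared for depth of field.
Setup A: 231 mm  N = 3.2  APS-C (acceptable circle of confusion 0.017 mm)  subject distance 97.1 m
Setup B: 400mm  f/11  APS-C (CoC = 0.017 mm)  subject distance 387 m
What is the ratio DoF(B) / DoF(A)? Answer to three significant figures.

Setup A: H = 231²/(3.2×0.017) + 231 ≈ 981131.7 mm; DoF = Df − Dn = 107740 − 88373 ≈ 19367 mm.
Setup B: H = 400²/(11×0.017) + 400 ≈ 856015.0 mm; DoF = Df − Dn = 705997 − 266559 ≈ 439438 mm.
Ratio = 439438 / 19367 ≈ 22.7.

22.7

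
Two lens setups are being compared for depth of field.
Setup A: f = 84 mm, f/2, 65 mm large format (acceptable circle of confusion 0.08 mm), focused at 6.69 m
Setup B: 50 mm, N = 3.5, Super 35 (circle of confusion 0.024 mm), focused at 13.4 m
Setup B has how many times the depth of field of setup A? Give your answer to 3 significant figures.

Setup A: H = 84²/(2×0.08) + 84 ≈ 44184.0 mm; DoF = Df − Dn = 7868.7 − 5818.4 ≈ 2050.3 mm.
Setup B: H = 50²/(3.5×0.024) + 50 ≈ 29811.9 mm; DoF = Df − Dn = 24300 − 9251 ≈ 15049 mm.
Ratio = 15049 / 2050.3 ≈ 7.34.

7.34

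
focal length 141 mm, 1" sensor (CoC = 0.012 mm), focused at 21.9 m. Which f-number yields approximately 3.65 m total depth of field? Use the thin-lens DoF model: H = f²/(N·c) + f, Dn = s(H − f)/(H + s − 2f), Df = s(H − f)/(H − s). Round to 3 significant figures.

Write h = H − f = f²/(N·c). The thin-lens limits are Dn = s·h/(h + (s−f)) and Df = s·h/(h − (s−f)), so DoF = Df − Dn = 2·s·(s−f)·h / (h² − (s−f)²).
That is a quadratic in h: DoF·h² − 2·s·(s−f)·h − DoF·(s−f)² = 0 ⇒ h = (s−f)·(s + √(s² + DoF²)) / DoF = 21759 × (21900 + √(21900² + 3650²)) / 3650 = 21759 × (21900 + 22202.1) / 3650 ≈ 262909 mm.
Then N = f²/(c·h) = 141² / (0.012 × 262909) = 19881 / 3154.9 ≈ 6.30.

f/6.30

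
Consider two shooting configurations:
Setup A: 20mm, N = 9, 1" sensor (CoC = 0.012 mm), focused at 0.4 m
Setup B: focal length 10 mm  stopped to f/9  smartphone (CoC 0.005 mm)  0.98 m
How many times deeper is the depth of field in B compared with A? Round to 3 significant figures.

Setup A: H = 20²/(9×0.012) + 20 ≈ 3723.7 mm; DoF = Df − Dn = 445.732 − 362.779 ≈ 82.953 mm.
Setup B: H = 10²/(9×0.005) + 10 ≈ 2232.2 mm; DoF = Df − Dn = 1739.1 − 682.2 ≈ 1056.9 mm.
Ratio = 1056.9 / 82.953 ≈ 12.7.

12.7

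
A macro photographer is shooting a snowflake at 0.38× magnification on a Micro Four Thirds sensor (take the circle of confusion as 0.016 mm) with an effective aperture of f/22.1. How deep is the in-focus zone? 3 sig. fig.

At magnification m, DoF ≈ 2·N_eff·c/m² = 2 × 22.1 × 0.016 / 0.38² = 0.7072 / 0.1444 ≈ 4.9 mm.

4.90 mm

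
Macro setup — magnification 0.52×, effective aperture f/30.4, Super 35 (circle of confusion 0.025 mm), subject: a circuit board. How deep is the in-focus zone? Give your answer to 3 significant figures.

5.62 mm

At magnification m, DoF ≈ 2·N_eff·c/m² = 2 × 30.4 × 0.025 / 0.52² = 1.52 / 0.2704 ≈ 5.62 mm.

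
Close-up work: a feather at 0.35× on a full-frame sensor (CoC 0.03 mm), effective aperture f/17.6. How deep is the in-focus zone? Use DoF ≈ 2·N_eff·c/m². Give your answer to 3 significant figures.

8.62 mm

At magnification m, DoF ≈ 2·N_eff·c/m² = 2 × 17.6 × 0.03 / 0.35² = 1.056 / 0.1225 ≈ 8.62 mm.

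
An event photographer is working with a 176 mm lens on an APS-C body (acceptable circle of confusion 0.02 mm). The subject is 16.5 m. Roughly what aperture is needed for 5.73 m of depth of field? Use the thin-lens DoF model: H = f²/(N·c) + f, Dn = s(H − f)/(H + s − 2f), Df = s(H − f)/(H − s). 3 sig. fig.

Write h = H − f = f²/(N·c). The thin-lens limits are Dn = s·h/(h + (s−f)) and Df = s·h/(h − (s−f)), so DoF = Df − Dn = 2·s·(s−f)·h / (h² − (s−f)²).
That is a quadratic in h: DoF·h² − 2·s·(s−f)·h − DoF·(s−f)² = 0 ⇒ h = (s−f)·(s + √(s² + DoF²)) / DoF = 16324 × (16500 + √(16500² + 5730²)) / 5730 = 16324 × (16500 + 17466.6) / 5730 ≈ 96766 mm.
Then N = f²/(c·h) = 176² / (0.02 × 96766) = 30976 / 1935.3 ≈ 16.

f/16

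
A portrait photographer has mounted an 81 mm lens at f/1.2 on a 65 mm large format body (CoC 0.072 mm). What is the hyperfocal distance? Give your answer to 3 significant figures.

76.0 m

Hyperfocal distance H = f²/(N·c) + f = 81²/(1.2 × 0.072) + 81 = 6561/0.0864 + 81 ≈ 76018.5 mm ≈ 76.0 m.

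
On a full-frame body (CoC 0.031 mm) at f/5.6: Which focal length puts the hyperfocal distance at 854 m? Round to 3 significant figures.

385 mm

From H = f²/(N·c) + f, with f ≪ H: f ≈ √(H·N·c) = √(854000 × 5.6 × 0.031) = √148254 ≈ 385.0 mm.
The +f correction barely moves this — solving exactly, f² + N·c·f − N·c·H = 0 ⇒ f = (−N·c + √((N·c)² + 4·N·c·H))/2 = (−0.1736 + √593018)/2 ≈ 384.95 mm, so f ≈ 385 mm.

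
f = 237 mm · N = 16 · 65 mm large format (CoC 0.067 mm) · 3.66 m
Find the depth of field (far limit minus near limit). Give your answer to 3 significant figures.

Hyperfocal distance H = f²/(N·c) + f = 237²/(16 × 0.067) + 237 = 56169/1.072 + 237 ≈ 52633.5 mm ≈ 52.63 m.
Near limit Dn = s·(H − f)/(H + s − 2f) = 3660 × (52633.5 − 237) / (52633.5 + 3660 − 2 × 237) = 3660 × 52396.5 / 55819.5 ≈ 3435.56 mm.
Far limit Df = s·(H − f)/(H − s) = 3660 × (52633.5 − 237) / (52633.5 − 3660) = 3660 × 52396.5 / 48973.5 ≈ 3915.82 mm.
Depth of field = Df − Dn = 3915.82 − 3435.56 ≈ 480.26 mm.

480 mm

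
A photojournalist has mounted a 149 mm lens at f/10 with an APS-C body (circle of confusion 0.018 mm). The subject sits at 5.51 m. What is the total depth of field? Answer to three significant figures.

480 mm

Hyperfocal distance H = f²/(N·c) + f = 149²/(10 × 0.018) + 149 = 22201/0.18 + 149 ≈ 123487.9 mm ≈ 123.5 m.
Near limit Dn = s·(H − f)/(H + s − 2f) = 5510 × (123487.9 − 149) / (123487.9 + 5510 − 2 × 149) = 5510 × 123338.9 / 128699.9 ≈ 5280.48 mm.
Far limit Df = s·(H − f)/(H − s) = 5510 × (123487.9 − 149) / (123487.9 − 5510) = 5510 × 123338.9 / 117977.9 ≈ 5760.38 mm.
Depth of field = Df − Dn = 5760.38 − 5280.48 ≈ 479.90 mm.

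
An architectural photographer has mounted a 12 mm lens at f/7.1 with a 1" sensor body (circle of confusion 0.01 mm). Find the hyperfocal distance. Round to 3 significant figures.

2.04 m

Hyperfocal distance H = f²/(N·c) + f = 12²/(7.1 × 0.01) + 12 = 144/0.071 + 12 ≈ 2040.2 mm ≈ 2.04 m.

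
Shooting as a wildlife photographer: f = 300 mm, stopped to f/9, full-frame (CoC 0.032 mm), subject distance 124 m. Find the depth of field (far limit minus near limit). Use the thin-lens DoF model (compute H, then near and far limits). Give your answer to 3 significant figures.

116 m

Hyperfocal distance H = f²/(N·c) + f = 300²/(9 × 0.032) + 300 = 90000/0.288 + 300 ≈ 312800.0 mm ≈ 312.8 m.
Near limit Dn = s·(H − f)/(H + s − 2f) = 124000 × (312800.0 − 300) / (312800.0 + 124000 − 2 × 300) = 124000 × 312500.0 / 436200.0 ≈ 88835 mm.
Far limit Df = s·(H − f)/(H − s) = 124000 × (312800.0 − 300) / (312800.0 − 124000) = 124000 × 312500.0 / 188800.0 ≈ 205244 mm.
Depth of field = Df − Dn = 205244 − 88835 ≈ 116409 mm ≈ 116 m.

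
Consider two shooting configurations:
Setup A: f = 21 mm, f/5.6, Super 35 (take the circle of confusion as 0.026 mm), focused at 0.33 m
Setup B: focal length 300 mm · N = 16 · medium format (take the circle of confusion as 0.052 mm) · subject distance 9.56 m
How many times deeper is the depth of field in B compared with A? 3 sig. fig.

Setup A: H = 21²/(5.6×0.026) + 21 ≈ 3049.8 mm; DoF = Df − Dn = 367.491 − 299.450 ≈ 68.041 mm.
Setup B: H = 300²/(16×0.052) + 300 ≈ 108473.1 mm; DoF = Df − Dn = 10455.0 − 8806.2 ≈ 1648.8 mm.
Ratio = 1648.8 / 68.041 ≈ 24.2.

24.2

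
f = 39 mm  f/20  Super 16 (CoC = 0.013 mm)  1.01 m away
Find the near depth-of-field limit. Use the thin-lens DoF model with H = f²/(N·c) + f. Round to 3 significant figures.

0.866 m

Hyperfocal distance H = f²/(N·c) + f = 39²/(20 × 0.013) + 39 = 1521/0.26 + 39 ≈ 5889.0 mm ≈ 5.889 m.
Near limit Dn = s·(H − f)/(H + s − 2f) = 1010 × (5889.0 − 39) / (5889.0 + 1010 − 2 × 39) = 1010 × 5850.0 / 6821.0 ≈ 866.22 mm ≈ 0.866 m.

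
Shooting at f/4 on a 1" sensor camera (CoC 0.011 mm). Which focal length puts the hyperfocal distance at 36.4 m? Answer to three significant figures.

From H = f²/(N·c) + f, with f ≪ H: f ≈ √(H·N·c) = √(36400 × 4 × 0.011) = √1601.6 ≈ 40.02 mm.
The +f correction barely moves this — solving exactly, f² + N·c·f − N·c·H = 0 ⇒ f = (−N·c + √((N·c)² + 4·N·c·H))/2 = (−0.044 + √6406.4)/2 ≈ 39.998 mm, so f ≈ 40.0 mm.

40.0 mm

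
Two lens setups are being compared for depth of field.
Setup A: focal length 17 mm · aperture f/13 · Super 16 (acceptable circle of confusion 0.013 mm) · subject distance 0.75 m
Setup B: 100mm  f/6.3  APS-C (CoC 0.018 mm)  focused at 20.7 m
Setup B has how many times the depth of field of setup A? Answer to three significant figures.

13.0

Setup A: H = 17²/(13×0.013) + 17 ≈ 1727.1 mm; DoF = Df − Dn = 1312.66 − 524.97 ≈ 787.69 mm.
Setup B: H = 100²/(6.3×0.018) + 100 ≈ 88283.4 mm; DoF = Df − Dn = 27010 − 16780 ≈ 10230 mm.
Ratio = 10230 / 787.69 ≈ 13.0.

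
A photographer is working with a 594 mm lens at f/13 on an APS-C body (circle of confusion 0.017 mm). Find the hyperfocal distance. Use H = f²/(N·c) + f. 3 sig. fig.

Hyperfocal distance H = f²/(N·c) + f = 594²/(13 × 0.017) + 594 = 352836/0.221 + 594 ≈ 1597137.0 mm ≈ 1600 m.

1600 m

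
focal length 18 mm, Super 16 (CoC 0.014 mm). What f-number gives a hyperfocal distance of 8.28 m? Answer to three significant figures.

Rearrange H = f²/(N·c) + f for N: N = f² / ((H − f)·c).
N = 18² / ((8280 − 18) × 0.014) = 324 / 115.7 ≈ 2.80.

f/2.80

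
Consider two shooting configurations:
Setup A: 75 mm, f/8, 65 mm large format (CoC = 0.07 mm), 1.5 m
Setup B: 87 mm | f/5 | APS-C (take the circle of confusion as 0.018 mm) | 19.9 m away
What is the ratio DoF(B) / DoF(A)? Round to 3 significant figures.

22.9

Setup A: H = 75²/(8×0.07) + 75 ≈ 10119.6 mm; DoF = Df − Dn = 1747.98 − 1313.64 ≈ 434.34 mm.
Setup B: H = 87²/(5×0.018) + 87 ≈ 84187.0 mm; DoF = Df − Dn = 26033.1 − 16105.7 ≈ 9927.4 mm.
Ratio = 9927.4 / 434.34 ≈ 22.9.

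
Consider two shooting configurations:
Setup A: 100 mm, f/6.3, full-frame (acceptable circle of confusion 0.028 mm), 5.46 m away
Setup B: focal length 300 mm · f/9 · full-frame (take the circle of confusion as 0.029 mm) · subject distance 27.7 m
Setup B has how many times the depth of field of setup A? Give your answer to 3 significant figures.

Setup A: H = 100²/(6.3×0.028) + 100 ≈ 56789.3 mm; DoF = Df − Dn = 6030.2 − 4988.3 ≈ 1041.9 mm.
Setup B: H = 300²/(9×0.029) + 300 ≈ 345127.6 mm; DoF = Df − Dn = 30091.0 − 25661.0 ≈ 4430.0 mm.
Ratio = 4430.0 / 1041.9 ≈ 4.25.

4.25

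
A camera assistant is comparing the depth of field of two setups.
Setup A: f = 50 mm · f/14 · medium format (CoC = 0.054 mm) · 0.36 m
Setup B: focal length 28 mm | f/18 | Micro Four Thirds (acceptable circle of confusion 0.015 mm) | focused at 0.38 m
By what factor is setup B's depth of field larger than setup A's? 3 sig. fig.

Setup A: H = 50²/(14×0.054) + 50 ≈ 3356.9 mm; DoF = Df − Dn = 397.239 − 329.145 ≈ 68.094 mm.
Setup B: H = 28²/(18×0.015) + 28 ≈ 2931.7 mm; DoF = Df − Dn = 432.420 − 338.915 ≈ 93.505 mm.
Ratio = 93.505 / 68.094 ≈ 1.37.

1.37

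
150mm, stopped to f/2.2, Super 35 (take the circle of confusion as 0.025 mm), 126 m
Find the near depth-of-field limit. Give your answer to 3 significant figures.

96.4 m

Hyperfocal distance H = f²/(N·c) + f = 150²/(2.2 × 0.025) + 150 = 22500/0.055 + 150 ≈ 409240.9 mm ≈ 409.2 m.
Near limit Dn = s·(H − f)/(H + s − 2f) = 126000 × (409240.9 − 150) / (409240.9 + 126000 − 2 × 150) = 126000 × 409090.9 / 534940.9 ≈ 96357 mm ≈ 96.4 m.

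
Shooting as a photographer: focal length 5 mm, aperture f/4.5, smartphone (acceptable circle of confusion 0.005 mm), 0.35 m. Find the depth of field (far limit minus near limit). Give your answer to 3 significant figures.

241 mm

Hyperfocal distance H = f²/(N·c) + f = 5²/(4.5 × 0.005) + 5 = 25/0.0225 + 5 ≈ 1116.1 mm ≈ 1.116 m.
Near limit Dn = s·(H − f)/(H + s − 2f) = 350 × (1116.1 − 5) / (1116.1 + 350 − 2 × 5) = 350 × 1111.1 / 1456.1 ≈ 267.07 mm.
Far limit Df = s·(H − f)/(H − s) = 350 × (1116.1 − 5) / (1116.1 − 350) = 350 × 1111.1 / 766.1 ≈ 507.61 mm.
Depth of field = Df − Dn = 507.61 − 267.07 ≈ 240.54 mm.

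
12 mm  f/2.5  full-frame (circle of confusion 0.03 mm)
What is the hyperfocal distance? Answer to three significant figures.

Hyperfocal distance H = f²/(N·c) + f = 12²/(2.5 × 0.03) + 12 = 144/0.075 + 12 ≈ 1932.0 mm ≈ 1.93 m.

1.93 m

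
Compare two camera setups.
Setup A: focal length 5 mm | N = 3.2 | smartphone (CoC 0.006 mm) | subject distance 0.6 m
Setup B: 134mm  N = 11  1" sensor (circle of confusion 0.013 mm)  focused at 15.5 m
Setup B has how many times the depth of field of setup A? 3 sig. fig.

Setup A: H = 5²/(3.2×0.006) + 5 ≈ 1307.1 mm; DoF = Df − Dn = 1104.89 − 411.82 ≈ 693.07 mm.
Setup B: H = 134²/(11×0.013) + 134 ≈ 125700.4 mm; DoF = Df − Dn = 17661.3 − 13810.0 ≈ 3851.3 mm.
Ratio = 3851.3 / 693.07 ≈ 5.56.

5.56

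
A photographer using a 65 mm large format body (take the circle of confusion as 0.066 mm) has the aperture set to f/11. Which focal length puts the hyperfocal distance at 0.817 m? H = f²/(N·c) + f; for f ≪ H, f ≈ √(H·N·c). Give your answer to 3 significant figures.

24.0 mm

From H = f²/(N·c) + f, with f ≪ H: f ≈ √(H·N·c) = √(817 × 11 × 0.066) = √593.14 ≈ 24.35 mm.
Exact: f² + N·c·f − N·c·H = 0 ⇒ f = (−N·c + √((N·c)² + 4·N·c·H))/2 = (−0.726 + √2373.1)/2 ≈ 23.994 mm ≈ 24.0 mm.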